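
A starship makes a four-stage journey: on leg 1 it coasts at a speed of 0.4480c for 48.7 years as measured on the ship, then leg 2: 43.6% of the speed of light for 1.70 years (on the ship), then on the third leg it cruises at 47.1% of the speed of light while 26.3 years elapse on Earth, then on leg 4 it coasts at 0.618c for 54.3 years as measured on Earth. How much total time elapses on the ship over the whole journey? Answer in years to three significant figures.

τ = 116 years

Leg 1: 48.7 years is already measured on the ship.
Leg 2: 1.70 years is already measured on the ship.
Leg 3: β = 0.471; γ = 1/√(1 − 0.471²) = 1/√0.7782 = 1.134; τ_3 = 26.3/1.134 = 23.20 years.
Leg 4: γ = 1/√(1 − 0.618²) = 1/√0.6181 = 1.272; τ_4 = 54.3/1.272 = 42.69 years.
Total: 48.70 + 1.700 + 23.20 + 42.69 years.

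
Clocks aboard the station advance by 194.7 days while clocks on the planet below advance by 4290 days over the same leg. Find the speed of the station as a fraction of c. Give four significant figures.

β = 0.9990

The proper time is measured aboard the station (both events occur at the station's location); Δt is measured on the planet below. γ = Δt/τ = 4290/194.7 = 22.03.
β = √(1 − 1/γ²) = √(1 − 0.002060) = √0.9979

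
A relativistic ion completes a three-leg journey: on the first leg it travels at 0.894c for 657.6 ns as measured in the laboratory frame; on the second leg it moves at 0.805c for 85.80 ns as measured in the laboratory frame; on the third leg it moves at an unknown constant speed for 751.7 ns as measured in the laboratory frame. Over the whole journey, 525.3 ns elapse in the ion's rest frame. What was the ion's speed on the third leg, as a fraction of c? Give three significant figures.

Leg 1: γ = 1/√(1 − 0.894²) = 1/√0.2008 = 2.232; τ_1 = 657.6/2.232 = 294.6 ns.
Leg 2: γ = 1/√(1 − 0.805²) = 1/√0.3520 = 1.686; τ_2 = 85.80/1.686 = 50.90 ns.
Leg 3: speed unknown; τ_3 = 751.7/γ_3.
Total proper time: 294.6 + 50.90 + τ_3 = 525.3, so τ_3 = 525.3 − 345.6 = 179.7 ns.
γ_3 = 751.7/179.7 = 4.182; β = √(1 − 1/γ²) = √0.9428.

β = 0.971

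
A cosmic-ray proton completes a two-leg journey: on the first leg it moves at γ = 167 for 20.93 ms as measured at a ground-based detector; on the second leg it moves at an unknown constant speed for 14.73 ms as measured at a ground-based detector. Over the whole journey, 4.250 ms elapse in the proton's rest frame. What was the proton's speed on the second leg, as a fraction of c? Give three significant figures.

β = 0.960

Leg 1: γ = 167; τ_1 = 20.93/167.0 = 0.1253 ms.
Leg 2: speed unknown; τ_2 = 14.73/γ_2.
Total proper time: 0.1253 + τ_2 = 4.250, so τ_2 = 4.250 − 0.1253 = 4.125 ms.
γ_2 = 14.73/4.125 = 3.571; β = √(1 − 1/γ²) = √0.9216.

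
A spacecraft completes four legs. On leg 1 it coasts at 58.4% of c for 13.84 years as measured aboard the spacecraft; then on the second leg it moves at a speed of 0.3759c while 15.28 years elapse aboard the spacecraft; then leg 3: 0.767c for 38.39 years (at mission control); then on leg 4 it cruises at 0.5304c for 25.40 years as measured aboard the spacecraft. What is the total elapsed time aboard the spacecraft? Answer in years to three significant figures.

τ = 79.2 years

Leg 1: 13.84 years is already measured aboard the spacecraft.
Leg 2: 15.28 years is already measured aboard the spacecraft.
Leg 3: γ = 1/√(1 − 0.767²) = 1/√0.4117 = 1.558; τ_3 = 38.39/1.558 = 24.63 years.
Leg 4: 25.40 years is already measured aboard the spacecraft.
Total: 13.84 + 15.28 + 24.63 + 25.40 years.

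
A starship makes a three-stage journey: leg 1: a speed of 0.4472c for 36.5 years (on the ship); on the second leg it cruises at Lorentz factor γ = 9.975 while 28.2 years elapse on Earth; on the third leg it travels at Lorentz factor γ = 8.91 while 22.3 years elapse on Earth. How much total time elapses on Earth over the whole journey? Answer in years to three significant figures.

Δt = 91.3 years

Leg 1: γ = 1/√(1 − 0.4472²) = 1/√0.8000 = 1.118; Δt_1 = 1.118 × 36.5 = 40.81 years.
Leg 2: 28.2 years is already measured on Earth.
Leg 3: 22.3 years is already measured on Earth.
Total: 40.81 + 28.20 + 22.30 years.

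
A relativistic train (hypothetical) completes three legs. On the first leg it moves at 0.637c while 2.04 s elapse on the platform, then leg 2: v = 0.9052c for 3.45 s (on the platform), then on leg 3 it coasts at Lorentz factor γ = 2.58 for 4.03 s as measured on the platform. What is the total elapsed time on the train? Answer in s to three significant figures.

Leg 1: γ = 1/√(1 − 0.637²) = 1/√0.5942 = 1.297; τ_1 = 2.04/1.297 = 1.573 s.
Leg 2: γ = 1/√(1 − 0.9052²) = 1/√0.1806 = 2.353; τ_2 = 3.45/2.353 = 1.466 s.
Leg 3: γ = 2.58; τ_3 = 4.03/2.580 = 1.562 s.
Total: 1.573 + 1.466 + 1.562 s.

τ = 4.60 s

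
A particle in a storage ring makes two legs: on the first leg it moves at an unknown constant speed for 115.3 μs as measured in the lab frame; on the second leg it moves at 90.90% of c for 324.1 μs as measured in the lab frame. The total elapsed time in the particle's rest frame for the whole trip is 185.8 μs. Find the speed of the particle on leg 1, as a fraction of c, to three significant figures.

β = 0.898

Leg 1: speed unknown; τ_1 = 115.3/γ_1.
Leg 2: β = 0.9090; γ = 1/√(1 − 0.9090²) = 1/√0.1737 = 2.399; τ_2 = 324.1/2.399 = 135.1 μs.
Total proper time: τ_1 + 135.1 = 185.8, so τ_1 = 185.8 − 135.1 = 50.72 μs.
γ_1 = 115.3/50.72 = 2.273; β = √(1 − 1/γ²) = √0.8065.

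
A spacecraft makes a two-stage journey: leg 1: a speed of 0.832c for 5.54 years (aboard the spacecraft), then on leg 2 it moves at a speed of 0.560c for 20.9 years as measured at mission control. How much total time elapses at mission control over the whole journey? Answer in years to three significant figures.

Leg 1: γ = 1/√(1 − 0.832²) = 1/√0.3078 = 1.803; Δt_1 = 1.803 × 5.54 = 9.986 years.
Leg 2: 20.9 years is already measured at mission control.
Total: 9.986 + 20.90 years.

Δt = 30.9 years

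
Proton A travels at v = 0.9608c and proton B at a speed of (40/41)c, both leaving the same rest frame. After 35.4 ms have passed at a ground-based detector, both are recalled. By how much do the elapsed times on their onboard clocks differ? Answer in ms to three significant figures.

|τ_A − τ_B| = 2.04 ms

A: γ = 1/√(1 − 0.9608²) = 1/√0.07686 = 3.607; τ_A = 35.4/3.607 = 9.814 ms.
B: γ = 1/√(1 − (40/41)²) = 41/9 ≈ 4.556; τ_B = 35.4/4.556 = 7.771 ms.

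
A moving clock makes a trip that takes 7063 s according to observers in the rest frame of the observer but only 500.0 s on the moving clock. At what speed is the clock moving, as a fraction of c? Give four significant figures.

v = 0.9975c

The proper time is measured on the moving clock (both events occur at the clock's location); Δt is measured in the rest frame of the observer. γ = Δt/τ = 7063/500.0 = 14.13.
β = √(1 − 1/γ²) = √(1 − 0.005011) = √0.9950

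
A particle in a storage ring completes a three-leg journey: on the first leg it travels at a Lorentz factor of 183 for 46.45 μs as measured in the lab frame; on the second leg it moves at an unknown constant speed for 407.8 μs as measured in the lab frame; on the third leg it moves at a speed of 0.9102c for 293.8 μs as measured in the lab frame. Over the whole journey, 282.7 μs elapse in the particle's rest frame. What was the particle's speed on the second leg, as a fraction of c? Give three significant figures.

β = 0.919

Leg 1: γ = 183; τ_1 = 46.45/183.0 = 0.2538 μs.
Leg 2: speed unknown; τ_2 = 407.8/γ_2.
Leg 3: γ = 1/√(1 − 0.9102²) = 1/√0.1715 = 2.414; τ_3 = 293.8/2.414 = 121.7 μs.
Total proper time: 0.2538 + τ_2 + 121.7 = 282.7, so τ_2 = 282.7 − 121.9 = 160.8 μs.
γ_2 = 407.8/160.8 = 2.537; β = √(1 − 1/γ²) = √0.8446.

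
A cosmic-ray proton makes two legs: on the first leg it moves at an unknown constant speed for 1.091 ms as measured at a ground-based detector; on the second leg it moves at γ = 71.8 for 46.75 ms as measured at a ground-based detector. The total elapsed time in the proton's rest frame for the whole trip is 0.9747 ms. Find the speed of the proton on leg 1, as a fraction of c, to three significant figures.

β = 0.955

Leg 1: speed unknown; τ_1 = 1.091/γ_1.
Leg 2: γ = 71.8; τ_2 = 46.75/71.80 = 0.6511 ms.
Total proper time: τ_1 + 0.6511 = 0.9747, so τ_1 = 0.9747 − 0.6511 = 0.3236 ms.
γ_1 = 1.091/0.3236 = 3.372; β = √(1 − 1/γ²) = √0.9120.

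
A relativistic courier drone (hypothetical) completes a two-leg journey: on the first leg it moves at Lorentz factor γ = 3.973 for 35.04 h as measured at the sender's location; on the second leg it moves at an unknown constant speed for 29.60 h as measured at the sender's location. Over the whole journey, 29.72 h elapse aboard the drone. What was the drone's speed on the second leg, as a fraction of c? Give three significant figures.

Leg 1: γ = 3.973; τ_1 = 35.04/3.973 = 8.820 h.
Leg 2: speed unknown; τ_2 = 29.60/γ_2.
Total proper time: 8.820 + τ_2 = 29.72, so τ_2 = 29.72 − 8.820 = 20.90 h.
γ_2 = 29.60/20.90 = 1.416; β = √(1 − 1/γ²) = √0.5014.

β = 0.708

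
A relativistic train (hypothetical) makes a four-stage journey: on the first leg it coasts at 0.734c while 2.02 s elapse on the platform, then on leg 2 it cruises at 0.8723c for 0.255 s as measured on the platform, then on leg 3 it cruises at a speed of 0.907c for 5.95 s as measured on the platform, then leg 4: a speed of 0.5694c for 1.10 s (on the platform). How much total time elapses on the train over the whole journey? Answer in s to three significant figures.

Leg 1: γ = 1/√(1 − 0.734²) = 1/√0.4612 = 1.472; τ_1 = 2.02/1.472 = 1.372 s.
Leg 2: γ = 1/√(1 − 0.8723²) = 1/√0.2391 = 2.045; τ_2 = 0.255/2.045 = 0.1247 s.
Leg 3: γ = 1/√(1 − 0.907²) = 1/√0.1774 = 2.375; τ_3 = 5.95/2.375 = 2.506 s.
Leg 4: γ = 1/√(1 − 0.5694²) = 1/√0.6758 = 1.216; τ_4 = 1.10/1.216 = 0.9043 s.
Total: 1.372 + 0.1247 + 2.506 + 0.9043 s.

τ = 4.91 s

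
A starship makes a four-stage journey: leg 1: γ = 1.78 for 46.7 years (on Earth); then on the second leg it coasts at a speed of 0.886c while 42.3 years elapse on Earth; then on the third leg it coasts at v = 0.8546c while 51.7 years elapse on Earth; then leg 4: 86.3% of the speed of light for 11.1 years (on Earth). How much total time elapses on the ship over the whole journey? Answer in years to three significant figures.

τ = 78.3 years

Leg 1: γ = 1.78; τ_1 = 46.7/1.780 = 26.24 years.
Leg 2: γ = 1/√(1 − 0.886²) = 1/√0.2150 = 2.157; τ_2 = 42.3/2.157 = 19.61 years.
Leg 3: γ = 1/√(1 − 0.8546²) = 1/√0.2697 = 1.926; τ_3 = 51.7/1.926 = 26.85 years.
Leg 4: β = 0.863; γ = 1/√(1 − 0.863²) = 1/√0.2552 = 1.979; τ_4 = 11.1/1.979 = 5.608 years.
Total: 26.24 + 19.61 + 26.85 + 5.608 years.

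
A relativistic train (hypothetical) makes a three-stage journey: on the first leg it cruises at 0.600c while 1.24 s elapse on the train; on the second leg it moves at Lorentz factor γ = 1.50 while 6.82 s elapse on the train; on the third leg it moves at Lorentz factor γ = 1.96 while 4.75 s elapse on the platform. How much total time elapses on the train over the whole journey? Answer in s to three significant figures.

Leg 1: 1.24 s is already measured on the train.
Leg 2: 6.82 s is already measured on the train.
Leg 3: γ = 1.96; τ_3 = 4.75/1.960 = 2.423 s.
Total: 1.240 + 6.820 + 2.423 s.

τ = 10.5 s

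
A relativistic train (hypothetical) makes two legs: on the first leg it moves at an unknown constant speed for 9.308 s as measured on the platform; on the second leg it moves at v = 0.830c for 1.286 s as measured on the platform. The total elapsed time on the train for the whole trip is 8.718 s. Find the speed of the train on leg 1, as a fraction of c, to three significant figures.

β = 0.511

Leg 1: speed unknown; τ_1 = 9.308/γ_1.
Leg 2: γ = 1/√(1 − 0.830²) = 1/√0.3111 = 1.793; τ_2 = 1.286/1.793 = 0.7173 s.
Total proper time: τ_1 + 0.7173 = 8.718, so τ_1 = 8.718 − 0.7173 = 8.001 s.
γ_1 = 9.308/8.001 = 1.163; β = √(1 − 1/γ²) = √0.2612.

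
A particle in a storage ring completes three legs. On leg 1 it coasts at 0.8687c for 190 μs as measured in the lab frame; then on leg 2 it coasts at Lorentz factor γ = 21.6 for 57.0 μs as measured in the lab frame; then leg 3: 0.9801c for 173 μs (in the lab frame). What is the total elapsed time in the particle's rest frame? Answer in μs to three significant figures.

τ = 131 μs

Leg 1: γ = 1/√(1 − 0.8687²) = 1/√0.2454 = 2.019; τ_1 = 190/2.019 = 94.11 μs.
Leg 2: γ = 21.6; τ_2 = 57.0/21.60 = 2.639 μs.
Leg 3: γ = 1/√(1 − 0.9801²) = 1/√0.03940 = 5.038; τ_3 = 173/5.038 = 34.34 μs.
Total: 94.11 + 2.639 + 34.34 μs.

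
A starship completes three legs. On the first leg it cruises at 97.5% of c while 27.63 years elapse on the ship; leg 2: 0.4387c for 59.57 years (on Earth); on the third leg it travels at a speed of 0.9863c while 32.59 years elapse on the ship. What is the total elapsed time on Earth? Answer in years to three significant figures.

Δt = 381 years

Leg 1: β = 0.975; γ = 1/√(1 − 0.975²) = 1/√0.04938 = 4.500; Δt_1 = 4.500 × 27.63 = 124.3 years.
Leg 2: 59.57 years is already measured on Earth.
Leg 3: γ = 1/√(1 − 0.9863²) = 1/√0.02721 = 6.062; Δt_3 = 6.062 × 32.59 = 197.6 years.
Total: 124.3 + 59.57 + 197.6 years.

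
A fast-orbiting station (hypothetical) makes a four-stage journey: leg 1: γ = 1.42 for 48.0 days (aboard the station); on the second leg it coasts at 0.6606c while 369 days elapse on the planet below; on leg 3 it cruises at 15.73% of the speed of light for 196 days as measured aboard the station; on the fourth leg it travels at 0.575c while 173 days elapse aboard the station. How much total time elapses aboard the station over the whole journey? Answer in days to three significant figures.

Leg 1: 48.0 days is already measured aboard the station.
Leg 2: γ = 1/√(1 − 0.6606²) = 1/√0.5636 = 1.332; τ_2 = 369/1.332 = 277.0 days.
Leg 3: 196 days is already measured aboard the station.
Leg 4: 173 days is already measured aboard the station.
Total: 48.00 + 277.0 + 196.0 + 173.0 days.

τ = 694 days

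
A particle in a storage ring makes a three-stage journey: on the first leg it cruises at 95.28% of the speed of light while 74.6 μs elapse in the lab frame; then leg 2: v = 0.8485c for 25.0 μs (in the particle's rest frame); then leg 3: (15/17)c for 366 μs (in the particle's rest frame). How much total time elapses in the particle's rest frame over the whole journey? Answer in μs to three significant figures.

Leg 1: β = 0.9528; γ = 1/√(1 − 0.9528²) = 1/√0.09217 = 3.294; τ_1 = 74.6/3.294 = 22.65 μs.
Leg 2: 25.0 μs is already measured in the particle's rest frame.
Leg 3: 366 μs is already measured in the particle's rest frame.
Total: 22.65 + 25.00 + 366.0 μs.

τ = 414 μs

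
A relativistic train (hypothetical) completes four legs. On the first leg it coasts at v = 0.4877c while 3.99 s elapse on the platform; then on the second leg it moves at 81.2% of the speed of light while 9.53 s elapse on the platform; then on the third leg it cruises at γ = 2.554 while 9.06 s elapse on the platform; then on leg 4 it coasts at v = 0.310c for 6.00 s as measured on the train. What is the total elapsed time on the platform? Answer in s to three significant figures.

Δt = 28.9 s

Leg 1: 3.99 s is already measured on the platform.
Leg 2: 9.53 s is already measured on the platform.
Leg 3: 9.06 s is already measured on the platform.
Leg 4: γ = 1/√(1 − 0.310²) = 1/√0.9039 = 1.052; Δt_4 = 1.052 × 6.00 = 6.311 s.
Total: 3.990 + 9.530 + 9.060 + 6.311 s.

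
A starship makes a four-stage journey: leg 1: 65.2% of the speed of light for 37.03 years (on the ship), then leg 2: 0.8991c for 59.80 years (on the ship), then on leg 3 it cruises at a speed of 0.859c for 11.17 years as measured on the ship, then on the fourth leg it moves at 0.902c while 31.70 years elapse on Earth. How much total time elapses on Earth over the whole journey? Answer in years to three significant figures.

Leg 1: β = 0.652; γ = 1/√(1 − 0.652²) = 1/√0.5749 = 1.319; Δt_1 = 1.319 × 37.03 = 48.84 years.
Leg 2: γ = 1/√(1 − 0.8991²) = 1/√0.1916 = 2.284; Δt_2 = 2.284 × 59.80 = 136.6 years.
Leg 3: γ = 1/√(1 − 0.859²) = 1/√0.2621 = 1.953; Δt_3 = 1.953 × 11.17 = 21.82 years.
Leg 4: 31.70 years is already measured on Earth.
Total: 48.84 + 136.6 + 21.82 + 31.70 years.

Δt = 239 years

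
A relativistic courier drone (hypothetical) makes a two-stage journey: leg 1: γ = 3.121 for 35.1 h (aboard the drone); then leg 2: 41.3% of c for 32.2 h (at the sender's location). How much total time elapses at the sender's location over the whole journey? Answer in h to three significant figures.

Δt = 142 h

Leg 1: γ = 3.121; Δt_1 = 3.121 × 35.1 = 109.5 h.
Leg 2: 32.2 h is already measured at the sender's location.
Total: 109.5 + 32.20 h.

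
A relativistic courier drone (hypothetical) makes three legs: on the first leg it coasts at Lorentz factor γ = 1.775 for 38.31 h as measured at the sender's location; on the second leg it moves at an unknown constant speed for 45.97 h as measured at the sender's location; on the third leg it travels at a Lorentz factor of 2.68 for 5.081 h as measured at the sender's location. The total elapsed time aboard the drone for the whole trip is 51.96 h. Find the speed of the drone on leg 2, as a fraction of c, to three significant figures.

β = 0.785

Leg 1: γ = 1.775; τ_1 = 38.31/1.775 = 21.58 h.
Leg 2: speed unknown; τ_2 = 45.97/γ_2.
Leg 3: γ = 2.68; τ_3 = 5.081/2.680 = 1.896 h.
Total proper time: 21.58 + τ_2 + 1.896 = 51.96, so τ_2 = 51.96 − 23.48 = 28.48 h.
γ_2 = 45.97/28.48 = 1.614; β = √(1 − 1/γ²) = √0.6161.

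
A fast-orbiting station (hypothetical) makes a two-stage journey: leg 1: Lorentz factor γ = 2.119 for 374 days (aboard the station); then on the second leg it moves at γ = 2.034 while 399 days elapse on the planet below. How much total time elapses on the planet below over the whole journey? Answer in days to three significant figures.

Leg 1: γ = 2.119; Δt_1 = 2.119 × 374 = 792.5 days.
Leg 2: 399 days is already measured on the planet below.
Total: 792.5 + 399.0 days.

Δt = 1190 days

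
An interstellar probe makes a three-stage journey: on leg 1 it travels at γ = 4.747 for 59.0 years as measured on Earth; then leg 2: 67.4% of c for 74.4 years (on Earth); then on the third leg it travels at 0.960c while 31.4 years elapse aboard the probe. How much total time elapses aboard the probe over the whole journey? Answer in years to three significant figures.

Leg 1: γ = 4.747; τ_1 = 59.0/4.747 = 12.43 years.
Leg 2: β = 0.674; γ = 1/√(1 − 0.674²) = 1/√0.5457 = 1.354; τ_2 = 74.4/1.354 = 54.96 years.
Leg 3: 31.4 years is already measured aboard the probe.
Total: 12.43 + 54.96 + 31.40 years.

τ = 98.8 years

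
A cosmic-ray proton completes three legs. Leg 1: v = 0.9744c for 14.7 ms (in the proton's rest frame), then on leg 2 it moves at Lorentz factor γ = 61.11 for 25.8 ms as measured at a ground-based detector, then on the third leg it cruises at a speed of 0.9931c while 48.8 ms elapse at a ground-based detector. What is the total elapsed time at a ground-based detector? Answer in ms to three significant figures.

Leg 1: γ = 1/√(1 − 0.9744²) = 1/√0.05054 = 4.448; Δt_1 = 4.448 × 14.7 = 65.39 ms.
Leg 2: 25.8 ms is already measured at a ground-based detector.
Leg 3: 48.8 ms is already measured at a ground-based detector.
Total: 65.39 + 25.80 + 48.80 ms.

Δt = 140 ms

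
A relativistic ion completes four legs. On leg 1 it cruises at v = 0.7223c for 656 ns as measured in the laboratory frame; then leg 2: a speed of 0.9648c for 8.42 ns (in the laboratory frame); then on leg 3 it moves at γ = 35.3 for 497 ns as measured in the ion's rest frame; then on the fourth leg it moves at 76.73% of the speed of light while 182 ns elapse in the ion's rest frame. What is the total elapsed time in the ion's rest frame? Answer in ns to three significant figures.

Leg 1: γ = 1/√(1 − 0.7223²) = 1/√0.4783 = 1.446; τ_1 = 656/1.446 = 453.7 ns.
Leg 2: γ = 1/√(1 − 0.9648²) = 1/√0.06916 = 3.803; τ_2 = 8.42/3.803 = 2.214 ns.
Leg 3: 497 ns is already measured in the ion's rest frame.
Leg 4: 182 ns is already measured in the ion's rest frame.
Total: 453.7 + 2.214 + 497.0 + 182.0 ns.

τ = 1130 ns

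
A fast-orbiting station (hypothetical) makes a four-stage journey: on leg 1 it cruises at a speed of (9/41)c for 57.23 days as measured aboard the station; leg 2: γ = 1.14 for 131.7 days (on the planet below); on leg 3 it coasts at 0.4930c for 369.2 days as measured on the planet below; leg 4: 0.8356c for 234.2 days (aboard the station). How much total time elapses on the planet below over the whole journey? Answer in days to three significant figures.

Δt = 986 days

Leg 1: γ = 1/√(1 − (9/41)²) = 41/40 = 1.025; Δt_1 = 1.025 × 57.23 = 58.66 days.
Leg 2: 131.7 days is already measured on the planet below.
Leg 3: 369.2 days is already measured on the planet below.
Leg 4: γ = 1/√(1 − 0.8356²) = 1/√0.3018 = 1.820; Δt_4 = 1.820 × 234.2 = 426.3 days.
Total: 58.66 + 131.7 + 369.2 + 426.3 days.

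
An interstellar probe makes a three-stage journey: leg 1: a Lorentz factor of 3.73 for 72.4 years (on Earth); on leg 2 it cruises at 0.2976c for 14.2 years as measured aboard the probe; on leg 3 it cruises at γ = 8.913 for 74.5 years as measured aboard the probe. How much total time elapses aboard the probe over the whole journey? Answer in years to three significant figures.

Leg 1: γ = 3.73; τ_1 = 72.4/3.730 = 19.41 years.
Leg 2: 14.2 years is already measured aboard the probe.
Leg 3: 74.5 years is already measured aboard the probe.
Total: 19.41 + 14.20 + 74.50 years.

τ = 108 years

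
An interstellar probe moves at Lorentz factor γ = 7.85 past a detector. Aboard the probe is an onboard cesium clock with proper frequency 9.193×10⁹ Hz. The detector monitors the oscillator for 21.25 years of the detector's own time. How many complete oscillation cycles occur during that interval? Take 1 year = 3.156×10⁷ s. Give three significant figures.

N = 7.85×10¹⁷

γ = 7.85
During 21.25 years of lab time, the oscillator's proper time advances by τ = Δt/γ = 21.25/7.850 = 2.707 years = 8.543×10⁷ s.
N = f × τ = 9.193×10⁹ × 8.543×10⁷ = 7.854×10¹⁷.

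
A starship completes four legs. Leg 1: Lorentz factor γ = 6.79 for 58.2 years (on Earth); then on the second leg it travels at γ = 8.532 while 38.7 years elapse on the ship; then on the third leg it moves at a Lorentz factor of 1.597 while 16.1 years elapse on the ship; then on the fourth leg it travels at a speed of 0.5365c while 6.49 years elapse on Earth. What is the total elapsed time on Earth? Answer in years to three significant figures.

Leg 1: 58.2 years is already measured on Earth.
Leg 2: γ = 8.532; Δt_2 = 8.532 × 38.7 = 330.2 years.
Leg 3: γ = 1.597; Δt_3 = 1.597 × 16.1 = 25.71 years.
Leg 4: 6.49 years is already measured on Earth.
Total: 58.20 + 330.2 + 25.71 + 6.490 years.

Δt = 421 years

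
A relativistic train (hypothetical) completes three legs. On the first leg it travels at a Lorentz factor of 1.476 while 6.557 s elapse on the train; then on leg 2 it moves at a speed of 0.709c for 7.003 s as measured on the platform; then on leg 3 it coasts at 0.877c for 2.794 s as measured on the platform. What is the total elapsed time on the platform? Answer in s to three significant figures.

Δt = 19.5 s

Leg 1: γ = 1.476; Δt_1 = 1.476 × 6.557 = 9.678 s.
Leg 2: 7.003 s is already measured on the platform.
Leg 3: 2.794 s is already measured on the platform.
Total: 9.678 + 7.003 + 2.794 s.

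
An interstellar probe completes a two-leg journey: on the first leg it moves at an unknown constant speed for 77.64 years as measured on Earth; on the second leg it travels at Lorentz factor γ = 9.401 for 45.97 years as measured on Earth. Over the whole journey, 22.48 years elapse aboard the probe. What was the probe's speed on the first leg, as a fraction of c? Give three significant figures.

β = 0.974

Leg 1: speed unknown; τ_1 = 77.64/γ_1.
Leg 2: γ = 9.401; τ_2 = 45.97/9.401 = 4.890 years.
Total proper time: τ_1 + 4.890 = 22.48, so τ_1 = 22.48 − 4.890 = 17.59 years.
γ_1 = 77.64/17.59 = 4.414; β = √(1 − 1/γ²) = √0.9487.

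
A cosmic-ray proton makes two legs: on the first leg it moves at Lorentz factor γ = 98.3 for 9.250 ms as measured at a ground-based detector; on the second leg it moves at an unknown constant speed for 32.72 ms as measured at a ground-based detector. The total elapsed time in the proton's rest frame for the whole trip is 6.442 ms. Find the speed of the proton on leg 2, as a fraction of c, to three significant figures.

β = 0.981

Leg 1: γ = 98.3; τ_1 = 9.250/98.30 = 0.09410 ms.
Leg 2: speed unknown; τ_2 = 32.72/γ_2.
Total proper time: 0.09410 + τ_2 = 6.442, so τ_2 = 6.442 − 0.09410 = 6.348 ms.
γ_2 = 32.72/6.348 = 5.154; β = √(1 − 1/γ²) = √0.9624.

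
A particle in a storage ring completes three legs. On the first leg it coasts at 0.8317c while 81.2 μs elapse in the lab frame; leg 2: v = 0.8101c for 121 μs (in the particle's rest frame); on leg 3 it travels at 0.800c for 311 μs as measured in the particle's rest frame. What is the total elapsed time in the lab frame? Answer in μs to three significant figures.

Δt = 806 μs

Leg 1: 81.2 μs is already measured in the lab frame.
Leg 2: γ = 1/√(1 − 0.8101²) = 1/√0.3437 = 1.706; Δt_2 = 1.706 × 121 = 206.4 μs.
Leg 3: γ = 1/√(1 − 0.800²) = 5/3 ≈ 1.667; Δt_3 = 1.667 × 311 = 518.3 μs.
Total: 81.20 + 206.4 + 518.3 μs.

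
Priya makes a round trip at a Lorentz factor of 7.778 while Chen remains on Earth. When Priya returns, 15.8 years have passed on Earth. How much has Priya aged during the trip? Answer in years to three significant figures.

τ = 2.03 years

γ = 7.778
Priya's clock measures proper time along the trip: τ = Δt/γ = 15.8/7.778 years.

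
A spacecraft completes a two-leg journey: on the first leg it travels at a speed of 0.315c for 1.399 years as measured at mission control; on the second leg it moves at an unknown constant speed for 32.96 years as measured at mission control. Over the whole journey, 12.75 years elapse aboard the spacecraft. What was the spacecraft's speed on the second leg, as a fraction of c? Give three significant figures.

β = 0.938

Leg 1: γ = 1/√(1 − 0.315²) = 1/√0.9008 = 1.054; τ_1 = 1.399/1.054 = 1.328 years.
Leg 2: speed unknown; τ_2 = 32.96/γ_2.
Total proper time: 1.328 + τ_2 = 12.75, so τ_2 = 12.75 − 1.328 = 11.42 years.
γ_2 = 32.96/11.42 = 2.886; β = √(1 − 1/γ²) = √0.8799.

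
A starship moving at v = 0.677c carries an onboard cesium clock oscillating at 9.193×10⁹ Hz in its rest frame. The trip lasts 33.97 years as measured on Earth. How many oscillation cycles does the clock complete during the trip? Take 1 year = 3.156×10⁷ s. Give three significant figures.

γ = 1/√(1 − 0.677²) = 1/√0.5417 = 1.359
The oscillator's own cycle count is N = f × τ where τ is the proper time on the ship. τ = Δt/γ = 33.97/1.359 = 25.00 years = 7.890×10⁸ s.
N = 9.193×10⁹ × 7.890×10⁸ = 7.254×10¹⁸.

N = 7.25×10¹⁸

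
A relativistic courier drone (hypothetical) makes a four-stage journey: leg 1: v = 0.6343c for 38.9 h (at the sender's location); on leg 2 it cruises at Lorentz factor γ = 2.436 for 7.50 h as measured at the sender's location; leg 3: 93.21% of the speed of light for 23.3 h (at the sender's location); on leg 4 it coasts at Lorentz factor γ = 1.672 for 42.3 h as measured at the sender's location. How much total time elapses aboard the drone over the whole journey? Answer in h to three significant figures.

τ = 66.9 h

Leg 1: γ = 1/√(1 − 0.6343²) = 1/√0.5977 = 1.294; τ_1 = 38.9/1.294 = 30.07 h.
Leg 2: γ = 2.436; τ_2 = 7.50/2.436 = 3.079 h.
Leg 3: β = 0.9321; γ = 1/√(1 − 0.9321²) = 1/√0.1312 = 2.761; τ_3 = 23.3/2.761 = 8.439 h.
Leg 4: γ = 1.672; τ_4 = 42.3/1.672 = 25.30 h.
Total: 30.07 + 3.079 + 8.439 + 25.30 h.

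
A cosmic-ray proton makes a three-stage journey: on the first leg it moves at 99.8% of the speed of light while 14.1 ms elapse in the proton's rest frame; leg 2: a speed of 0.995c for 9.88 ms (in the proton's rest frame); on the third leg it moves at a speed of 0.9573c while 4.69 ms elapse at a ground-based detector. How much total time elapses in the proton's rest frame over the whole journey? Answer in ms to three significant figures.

τ = 25.3 ms

Leg 1: 14.1 ms is already measured in the proton's rest frame.
Leg 2: 9.88 ms is already measured in the proton's rest frame.
Leg 3: γ = 1/√(1 − 0.9573²) = 1/√0.08358 = 3.459; τ_3 = 4.69/3.459 = 1.356 ms.
Total: 14.10 + 9.880 + 1.356 ms.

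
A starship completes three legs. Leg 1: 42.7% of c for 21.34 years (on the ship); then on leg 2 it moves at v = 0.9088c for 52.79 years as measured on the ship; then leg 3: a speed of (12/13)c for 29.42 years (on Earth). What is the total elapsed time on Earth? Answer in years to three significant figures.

Leg 1: β = 0.427; γ = 1/√(1 − 0.427²) = 1/√0.8177 = 1.106; Δt_1 = 1.106 × 21.34 = 23.60 years.
Leg 2: γ = 1/√(1 − 0.9088²) = 1/√0.1741 = 2.397; Δt_2 = 2.397 × 52.79 = 126.5 years.
Leg 3: 29.42 years is already measured on Earth.
Total: 23.60 + 126.5 + 29.42 years.

Δt = 180 years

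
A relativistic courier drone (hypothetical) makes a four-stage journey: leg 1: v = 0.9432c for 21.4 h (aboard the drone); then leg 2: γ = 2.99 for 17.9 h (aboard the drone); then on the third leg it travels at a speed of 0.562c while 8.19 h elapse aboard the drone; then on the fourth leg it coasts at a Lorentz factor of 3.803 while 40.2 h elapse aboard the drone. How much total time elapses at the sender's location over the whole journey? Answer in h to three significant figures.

Leg 1: γ = 1/√(1 − 0.9432²) = 1/√0.1104 = 3.010; Δt_1 = 3.010 × 21.4 = 64.41 h.
Leg 2: γ = 2.99; Δt_2 = 2.990 × 17.9 = 53.52 h.
Leg 3: γ = 1/√(1 − 0.562²) = 1/√0.6842 = 1.209; Δt_3 = 1.209 × 8.19 = 9.902 h.
Leg 4: γ = 3.803; Δt_4 = 3.803 × 40.2 = 152.9 h.
Total: 64.41 + 53.52 + 9.902 + 152.9 h.

Δt = 281 h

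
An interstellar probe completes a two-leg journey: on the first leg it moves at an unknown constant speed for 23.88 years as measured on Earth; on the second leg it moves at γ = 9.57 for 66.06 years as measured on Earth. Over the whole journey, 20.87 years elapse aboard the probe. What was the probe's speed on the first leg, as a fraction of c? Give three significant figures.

β = 0.811

Leg 1: speed unknown; τ_1 = 23.88/γ_1.
Leg 2: γ = 9.57; τ_2 = 66.06/9.570 = 6.903 years.
Total proper time: τ_1 + 6.903 = 20.87, so τ_1 = 20.87 − 6.903 = 13.97 years.
γ_1 = 23.88/13.97 = 1.710; β = √(1 − 1/γ²) = √0.6579.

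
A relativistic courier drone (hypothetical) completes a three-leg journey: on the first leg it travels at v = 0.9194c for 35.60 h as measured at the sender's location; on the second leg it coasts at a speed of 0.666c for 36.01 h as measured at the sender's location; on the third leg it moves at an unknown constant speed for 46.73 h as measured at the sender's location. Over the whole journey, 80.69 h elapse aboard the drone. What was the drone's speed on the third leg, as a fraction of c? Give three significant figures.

β = 0.523

Leg 1: γ = 1/√(1 − 0.9194²) = 1/√0.1547 = 2.542; τ_1 = 35.60/2.542 = 14.00 h.
Leg 2: γ = 1/√(1 − 0.666²) = 1/√0.5564 = 1.341; τ_2 = 36.01/1.341 = 26.86 h.
Leg 3: speed unknown; τ_3 = 46.73/γ_3.
Total proper time: 14.00 + 26.86 + τ_3 = 80.69, so τ_3 = 80.69 − 40.86 = 39.83 h.
γ_3 = 46.73/39.83 = 1.173; β = √(1 − 1/γ²) = √0.2737.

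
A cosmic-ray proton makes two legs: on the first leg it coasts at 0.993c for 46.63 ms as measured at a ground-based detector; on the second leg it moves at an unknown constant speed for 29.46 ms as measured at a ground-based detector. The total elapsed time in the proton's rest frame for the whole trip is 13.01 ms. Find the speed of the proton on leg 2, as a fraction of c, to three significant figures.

β = 0.967

Leg 1: γ = 1/√(1 − 0.993²) = 1/√0.01395 = 8.466; τ_1 = 46.63/8.466 = 5.508 ms.
Leg 2: speed unknown; τ_2 = 29.46/γ_2.
Total proper time: 5.508 + τ_2 = 13.01, so τ_2 = 13.01 − 5.508 = 7.502 ms.
γ_2 = 29.46/7.502 = 3.927; β = √(1 − 1/γ²) = √0.9351.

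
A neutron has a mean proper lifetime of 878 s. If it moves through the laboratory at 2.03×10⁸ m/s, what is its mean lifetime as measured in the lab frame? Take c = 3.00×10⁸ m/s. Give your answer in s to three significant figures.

β = 2.03×10⁸/3.00×10⁸ = 0.6767; γ = 1/√(1 − 0.6767²) = 1.358
The rest-frame lifetime is the proper time; the lab measures the dilated interval Δt = γτ₀ = 1.358 × 878 s.

Δt = 1190 s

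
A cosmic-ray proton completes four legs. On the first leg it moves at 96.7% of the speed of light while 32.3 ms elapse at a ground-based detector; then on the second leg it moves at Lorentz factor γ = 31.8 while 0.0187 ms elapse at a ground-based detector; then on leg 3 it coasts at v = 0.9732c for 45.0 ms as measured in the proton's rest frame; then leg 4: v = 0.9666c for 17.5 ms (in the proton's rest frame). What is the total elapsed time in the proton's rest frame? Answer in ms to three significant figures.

Leg 1: β = 0.967; γ = 1/√(1 − 0.967²) = 1/√0.06491 = 3.925; τ_1 = 32.3/3.925 = 8.229 ms.
Leg 2: γ = 31.8; τ_2 = 0.0187/31.80 = 5.881×10⁻⁴ ms.
Leg 3: 45.0 ms is already measured in the proton's rest frame.
Leg 4: 17.5 ms is already measured in the proton's rest frame.
Total: 8.229 + 5.881×10⁻⁴ + 45.00 + 17.50 ms.

τ = 70.7 ms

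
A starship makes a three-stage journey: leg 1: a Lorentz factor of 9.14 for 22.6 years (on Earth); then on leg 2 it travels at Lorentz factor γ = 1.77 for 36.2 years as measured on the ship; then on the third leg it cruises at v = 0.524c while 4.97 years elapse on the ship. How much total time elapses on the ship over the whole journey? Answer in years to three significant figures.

τ = 43.6 years

Leg 1: γ = 9.14; τ_1 = 22.6/9.140 = 2.473 years.
Leg 2: 36.2 years is already measured on the ship.
Leg 3: 4.97 years is already measured on the ship.
Total: 2.473 + 36.20 + 4.970 years.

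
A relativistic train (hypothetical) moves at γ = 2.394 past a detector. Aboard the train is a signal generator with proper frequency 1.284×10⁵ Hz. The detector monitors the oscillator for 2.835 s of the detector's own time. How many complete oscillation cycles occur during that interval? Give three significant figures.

N = 1.52×10⁵

γ = 2.394
During 2.835 s of lab time, the oscillator's proper time advances by τ = Δt/γ = 2.835/2.394 = 1.184 s = 1.184×10⁰ s.
N = f × τ = 1.284×10⁵ × 1.184×10⁰ = 1.521×10⁵.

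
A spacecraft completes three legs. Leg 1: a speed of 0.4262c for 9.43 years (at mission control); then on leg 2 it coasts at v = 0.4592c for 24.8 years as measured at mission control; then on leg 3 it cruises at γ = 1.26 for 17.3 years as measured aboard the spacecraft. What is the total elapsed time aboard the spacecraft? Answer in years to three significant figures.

τ = 47.9 years

Leg 1: γ = 1/√(1 − 0.4262²) = 1/√0.8184 = 1.105; τ_1 = 9.43/1.105 = 8.531 years.
Leg 2: γ = 1/√(1 − 0.4592²) = 1/√0.7891 = 1.126; τ_2 = 24.8/1.126 = 22.03 years.
Leg 3: 17.3 years is already measured aboard the spacecraft.
Total: 8.531 + 22.03 + 17.30 years.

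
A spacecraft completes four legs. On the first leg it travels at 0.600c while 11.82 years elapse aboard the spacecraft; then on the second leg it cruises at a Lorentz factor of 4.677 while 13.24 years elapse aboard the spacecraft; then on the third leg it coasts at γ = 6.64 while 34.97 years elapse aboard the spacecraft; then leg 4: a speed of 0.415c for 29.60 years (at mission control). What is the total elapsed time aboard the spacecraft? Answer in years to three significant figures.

Leg 1: 11.82 years is already measured aboard the spacecraft.
Leg 2: 13.24 years is already measured aboard the spacecraft.
Leg 3: 34.97 years is already measured aboard the spacecraft.
Leg 4: γ = 1/√(1 − 0.415²) = 1/√0.8278 = 1.099; τ_4 = 29.60/1.099 = 26.93 years.
Total: 11.82 + 13.24 + 34.97 + 26.93 years.

τ = 87.0 years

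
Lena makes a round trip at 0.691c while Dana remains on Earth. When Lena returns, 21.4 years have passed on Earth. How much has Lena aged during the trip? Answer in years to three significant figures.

γ = 1/√(1 − 0.691²) = 1/√0.5225 = 1.383
Lena's clock measures proper time along the trip: τ = Δt/γ = 21.4/1.383 years.

τ = 15.5 years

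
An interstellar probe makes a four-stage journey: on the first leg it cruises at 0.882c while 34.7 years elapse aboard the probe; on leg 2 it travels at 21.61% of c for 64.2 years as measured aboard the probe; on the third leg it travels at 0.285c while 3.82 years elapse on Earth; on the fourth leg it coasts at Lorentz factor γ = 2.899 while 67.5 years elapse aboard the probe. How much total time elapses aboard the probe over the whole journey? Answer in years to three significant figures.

Leg 1: 34.7 years is already measured aboard the probe.
Leg 2: 64.2 years is already measured aboard the probe.
Leg 3: γ = 1/√(1 − 0.285²) = 1/√0.9188 = 1.043; τ_3 = 3.82/1.043 = 3.662 years.
Leg 4: 67.5 years is already measured aboard the probe.
Total: 34.70 + 64.20 + 3.662 + 67.50 years.

τ = 170 years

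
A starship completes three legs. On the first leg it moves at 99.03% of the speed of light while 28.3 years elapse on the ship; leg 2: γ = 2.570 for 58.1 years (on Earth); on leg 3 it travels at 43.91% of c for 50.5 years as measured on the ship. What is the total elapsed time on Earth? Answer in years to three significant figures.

Leg 1: β = 0.9903; γ = 1/√(1 − 0.9903²) = 1/√0.01931 = 7.197; Δt_1 = 7.197 × 28.3 = 203.7 years.
Leg 2: 58.1 years is already measured on Earth.
Leg 3: β = 0.4391; γ = 1/√(1 − 0.4391²) = 1/√0.8072 = 1.113; Δt_3 = 1.113 × 50.5 = 56.21 years.
Total: 203.7 + 58.10 + 56.21 years.

Δt = 318 years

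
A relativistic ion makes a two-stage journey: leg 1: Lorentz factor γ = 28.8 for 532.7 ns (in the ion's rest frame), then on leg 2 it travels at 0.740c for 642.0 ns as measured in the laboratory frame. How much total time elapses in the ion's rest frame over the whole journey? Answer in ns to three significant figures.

τ = 965 ns

Leg 1: 532.7 ns is already measured in the ion's rest frame.
Leg 2: γ = 1/√(1 − 0.740²) = 1/√0.4524 = 1.487; τ_2 = 642.0/1.487 = 431.8 ns.
Total: 532.7 + 431.8 ns.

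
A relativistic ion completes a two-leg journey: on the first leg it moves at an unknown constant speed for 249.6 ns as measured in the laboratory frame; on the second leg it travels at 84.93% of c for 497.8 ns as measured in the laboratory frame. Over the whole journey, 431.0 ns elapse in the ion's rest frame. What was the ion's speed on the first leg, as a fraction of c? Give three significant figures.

β = 0.739

Leg 1: speed unknown; τ_1 = 249.6/γ_1.
Leg 2: β = 0.8493; γ = 1/√(1 − 0.8493²) = 1/√0.2787 = 1.894; τ_2 = 497.8/1.894 = 262.8 ns.
Total proper time: τ_1 + 262.8 = 431.0, so τ_1 = 431.0 − 262.8 = 168.2 ns.
γ_1 = 249.6/168.2 = 1.484; β = √(1 − 1/γ²) = √0.5459.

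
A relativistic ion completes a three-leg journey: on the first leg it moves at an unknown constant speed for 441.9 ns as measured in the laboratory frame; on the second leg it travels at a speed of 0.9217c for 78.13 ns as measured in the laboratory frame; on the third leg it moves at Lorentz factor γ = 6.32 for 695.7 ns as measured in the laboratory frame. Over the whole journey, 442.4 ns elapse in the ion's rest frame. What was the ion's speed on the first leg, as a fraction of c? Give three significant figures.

Leg 1: speed unknown; τ_1 = 441.9/γ_1.
Leg 2: γ = 1/√(1 − 0.9217²) = 1/√0.1505 = 2.578; τ_2 = 78.13/2.578 = 30.31 ns.
Leg 3: γ = 6.32; τ_3 = 695.7/6.320 = 110.1 ns.
Total proper time: τ_1 + 30.31 + 110.1 = 442.4, so τ_1 = 442.4 − 140.4 = 302.0 ns.
γ_1 = 441.9/302.0 = 1.463; β = √(1 − 1/γ²) = √0.5329.

β = 0.730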